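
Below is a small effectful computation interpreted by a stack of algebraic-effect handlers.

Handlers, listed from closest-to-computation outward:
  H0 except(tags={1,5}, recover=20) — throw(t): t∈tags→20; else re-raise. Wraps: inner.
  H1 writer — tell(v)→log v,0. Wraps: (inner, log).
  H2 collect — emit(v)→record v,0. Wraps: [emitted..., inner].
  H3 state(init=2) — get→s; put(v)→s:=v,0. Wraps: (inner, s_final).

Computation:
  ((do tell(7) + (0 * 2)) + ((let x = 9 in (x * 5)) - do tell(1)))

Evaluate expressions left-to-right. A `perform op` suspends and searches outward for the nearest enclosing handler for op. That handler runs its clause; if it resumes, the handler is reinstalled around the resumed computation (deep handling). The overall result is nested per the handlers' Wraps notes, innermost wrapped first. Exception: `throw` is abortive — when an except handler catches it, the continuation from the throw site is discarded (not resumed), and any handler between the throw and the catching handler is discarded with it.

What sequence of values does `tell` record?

Step-by-step:
tell(7) @ H1 ⇒ log+=7
tell(1) @ H1 ⇒ log+=1
H0 returns 45
H1 returns (45, (7, 1))
H2 returns [(45, (7, 1))]
H3 returns ([(45, (7, 1))], 2)
= ([(45, (7, 1))], 2)

Answer: (7, 1)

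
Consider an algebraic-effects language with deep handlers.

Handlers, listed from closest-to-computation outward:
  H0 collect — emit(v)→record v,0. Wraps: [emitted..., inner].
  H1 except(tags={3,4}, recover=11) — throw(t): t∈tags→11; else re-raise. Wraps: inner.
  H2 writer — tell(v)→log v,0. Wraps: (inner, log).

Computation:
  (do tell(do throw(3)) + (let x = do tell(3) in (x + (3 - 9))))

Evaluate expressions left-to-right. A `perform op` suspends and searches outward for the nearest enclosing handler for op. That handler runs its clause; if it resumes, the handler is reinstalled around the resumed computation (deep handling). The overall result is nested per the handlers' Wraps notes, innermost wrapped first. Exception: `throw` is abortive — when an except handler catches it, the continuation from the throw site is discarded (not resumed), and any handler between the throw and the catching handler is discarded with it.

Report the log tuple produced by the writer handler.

Answer: ()

Evaluation trace:
throw(3) @ H1 caught ⇒ 11
H2 returns (11, ())
= (11, ())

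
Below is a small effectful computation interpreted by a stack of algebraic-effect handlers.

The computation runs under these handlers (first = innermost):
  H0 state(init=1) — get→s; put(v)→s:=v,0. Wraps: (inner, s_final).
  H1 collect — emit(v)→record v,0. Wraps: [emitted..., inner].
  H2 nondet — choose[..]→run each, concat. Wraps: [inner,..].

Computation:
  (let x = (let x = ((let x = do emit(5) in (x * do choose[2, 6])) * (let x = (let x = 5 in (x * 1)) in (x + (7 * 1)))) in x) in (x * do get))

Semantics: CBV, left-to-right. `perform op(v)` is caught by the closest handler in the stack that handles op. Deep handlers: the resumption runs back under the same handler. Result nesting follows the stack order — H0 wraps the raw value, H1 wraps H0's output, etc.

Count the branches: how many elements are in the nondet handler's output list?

Answer: 2

Step-by-step:
emit(5) @ H1 ⇒ out+=5
choose[2, 6] @ H2
  branch[0] choose=2:
    get @ H0 ⇒ 1
    H0 returns (0, 1)
    H1 returns [5, (0, 1)]
    H2 returns [[5, (0, 1)]]
  branch[1] choose=6:
    get @ H0 ⇒ 1
    H0 returns (0, 1)
    H1 returns [5, (0, 1)]
    H2 returns [[5, (0, 1)]]
= [[5, (0, 1)], [5, (0, 1)]]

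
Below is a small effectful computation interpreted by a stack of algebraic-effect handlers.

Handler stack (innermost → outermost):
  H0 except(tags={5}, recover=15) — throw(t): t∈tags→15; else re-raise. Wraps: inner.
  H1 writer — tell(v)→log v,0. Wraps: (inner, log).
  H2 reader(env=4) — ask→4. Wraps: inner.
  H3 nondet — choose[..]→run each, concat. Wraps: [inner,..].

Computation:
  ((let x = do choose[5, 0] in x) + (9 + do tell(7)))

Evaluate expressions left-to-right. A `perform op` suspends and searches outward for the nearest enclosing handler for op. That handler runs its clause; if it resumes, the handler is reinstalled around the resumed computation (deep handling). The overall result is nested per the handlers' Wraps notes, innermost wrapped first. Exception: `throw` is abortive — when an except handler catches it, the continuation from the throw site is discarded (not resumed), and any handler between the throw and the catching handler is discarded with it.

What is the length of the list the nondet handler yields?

Answer: 2

Working:
choose[5, 0] @ H3
  branch[0] choose=5:
    tell(7) @ H1 ⇒ log+=7
    H0 returns 14
    H1 returns (14, (7))
    H2 returns (14, (7))
    H3 returns [(14, (7))]
  branch[1] choose=0:
    tell(7) @ H1 ⇒ log+=7
    H0 returns 9
    H1 returns (9, (7))
    H2 returns (9, (7))
    H3 returns [(9, (7))]
= [(14, (7)), (9, (7))]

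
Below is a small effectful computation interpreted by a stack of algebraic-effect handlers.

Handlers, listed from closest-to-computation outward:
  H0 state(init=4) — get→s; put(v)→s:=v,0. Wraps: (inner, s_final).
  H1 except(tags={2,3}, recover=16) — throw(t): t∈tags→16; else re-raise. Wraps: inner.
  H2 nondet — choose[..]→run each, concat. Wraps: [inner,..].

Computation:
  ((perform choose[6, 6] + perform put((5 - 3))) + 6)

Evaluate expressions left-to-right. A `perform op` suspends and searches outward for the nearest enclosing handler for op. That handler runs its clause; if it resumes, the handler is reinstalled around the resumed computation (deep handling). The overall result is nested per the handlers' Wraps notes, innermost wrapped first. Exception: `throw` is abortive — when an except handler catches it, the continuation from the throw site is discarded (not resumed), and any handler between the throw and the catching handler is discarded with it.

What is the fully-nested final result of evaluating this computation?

Answer: [(12, 2), (12, 2)]

Evaluation trace:
choose[6, 6] @ H2
  branch[0] choose=6:
    put(2) @ H0 ⇒ s:=2
    H0 returns (12, 2)
    H1 returns (12, 2)
    H2 returns [(12, 2)]
  branch[1] choose=6:
    put(2) @ H0 ⇒ s:=2
    H0 returns (12, 2)
    H1 returns (12, 2)
    H2 returns [(12, 2)]
= [(12, 2), (12, 2)]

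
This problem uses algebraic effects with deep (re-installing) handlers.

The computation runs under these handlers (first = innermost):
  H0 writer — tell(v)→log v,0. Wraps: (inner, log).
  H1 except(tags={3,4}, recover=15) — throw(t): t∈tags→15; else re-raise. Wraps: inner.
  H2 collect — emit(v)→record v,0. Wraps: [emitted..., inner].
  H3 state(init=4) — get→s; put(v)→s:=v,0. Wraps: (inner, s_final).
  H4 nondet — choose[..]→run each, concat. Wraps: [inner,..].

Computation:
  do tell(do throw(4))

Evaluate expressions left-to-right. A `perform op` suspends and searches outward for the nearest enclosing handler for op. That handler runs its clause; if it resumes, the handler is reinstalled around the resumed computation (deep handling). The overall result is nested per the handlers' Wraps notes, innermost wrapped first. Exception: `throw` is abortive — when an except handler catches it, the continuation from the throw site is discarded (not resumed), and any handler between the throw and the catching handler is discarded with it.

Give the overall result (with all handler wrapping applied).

Answer: [([15], 4)]

Working:
throw(4) @ H1 caught ⇒ 15
H2 returns [15]
H3 returns ([15], 4)
H4 returns [([15], 4)]
= [([15], 4)]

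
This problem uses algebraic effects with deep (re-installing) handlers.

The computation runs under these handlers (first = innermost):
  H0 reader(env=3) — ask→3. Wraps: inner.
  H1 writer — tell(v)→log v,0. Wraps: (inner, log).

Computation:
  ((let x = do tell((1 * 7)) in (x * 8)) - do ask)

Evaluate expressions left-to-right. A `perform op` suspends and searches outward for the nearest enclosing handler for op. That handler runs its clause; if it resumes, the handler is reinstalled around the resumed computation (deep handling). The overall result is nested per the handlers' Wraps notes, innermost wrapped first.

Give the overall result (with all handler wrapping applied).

Step-by-step:
tell(7) @ H1 ⇒ log+=7
ask @ H0 ⇒ 3
H0 returns -3
H1 returns (-3, (7))
= (-3, (7))

Answer: (-3, (7))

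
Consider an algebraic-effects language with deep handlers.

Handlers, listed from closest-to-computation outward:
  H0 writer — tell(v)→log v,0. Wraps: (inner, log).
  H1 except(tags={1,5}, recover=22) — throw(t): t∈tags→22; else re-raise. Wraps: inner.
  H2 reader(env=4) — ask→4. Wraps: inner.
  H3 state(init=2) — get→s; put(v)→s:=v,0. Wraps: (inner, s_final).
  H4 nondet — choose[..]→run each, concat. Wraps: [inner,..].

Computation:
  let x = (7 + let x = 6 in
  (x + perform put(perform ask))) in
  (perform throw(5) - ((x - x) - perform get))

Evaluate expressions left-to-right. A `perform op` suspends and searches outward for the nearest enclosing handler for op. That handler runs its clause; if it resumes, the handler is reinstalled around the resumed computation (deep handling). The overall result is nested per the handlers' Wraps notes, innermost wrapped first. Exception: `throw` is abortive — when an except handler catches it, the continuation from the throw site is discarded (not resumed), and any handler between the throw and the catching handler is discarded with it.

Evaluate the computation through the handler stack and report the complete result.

Evaluation trace:
ask @ H2 ⇒ 4
put(4) @ H3 ⇒ s:=4
throw(5) @ H1 caught ⇒ 22
H2 returns 22
H3 returns (22, 4)
H4 returns [(22, 4)]
= [(22, 4)]

Answer: [(22, 4)]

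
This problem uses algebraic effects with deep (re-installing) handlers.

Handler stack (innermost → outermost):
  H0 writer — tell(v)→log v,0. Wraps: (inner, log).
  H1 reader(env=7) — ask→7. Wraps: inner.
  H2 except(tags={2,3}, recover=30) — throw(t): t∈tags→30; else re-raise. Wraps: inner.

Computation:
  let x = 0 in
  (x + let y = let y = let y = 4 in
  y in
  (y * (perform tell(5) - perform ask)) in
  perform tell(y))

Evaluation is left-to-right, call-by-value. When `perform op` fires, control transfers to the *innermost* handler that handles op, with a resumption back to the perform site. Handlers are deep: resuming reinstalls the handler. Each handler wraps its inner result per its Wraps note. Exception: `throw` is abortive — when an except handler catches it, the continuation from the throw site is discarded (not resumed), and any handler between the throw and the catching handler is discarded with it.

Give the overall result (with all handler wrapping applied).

Step-by-step:
tell(5) @ H0 ⇒ log+=5
ask @ H1 ⇒ 7
tell(-28) @ H0 ⇒ log+=-28
H0 returns (0, (5, -28))
H1 returns (0, (5, -28))
H2 returns (0, (5, -28))
= (0, (5, -28))

Answer: (0, (5, -28))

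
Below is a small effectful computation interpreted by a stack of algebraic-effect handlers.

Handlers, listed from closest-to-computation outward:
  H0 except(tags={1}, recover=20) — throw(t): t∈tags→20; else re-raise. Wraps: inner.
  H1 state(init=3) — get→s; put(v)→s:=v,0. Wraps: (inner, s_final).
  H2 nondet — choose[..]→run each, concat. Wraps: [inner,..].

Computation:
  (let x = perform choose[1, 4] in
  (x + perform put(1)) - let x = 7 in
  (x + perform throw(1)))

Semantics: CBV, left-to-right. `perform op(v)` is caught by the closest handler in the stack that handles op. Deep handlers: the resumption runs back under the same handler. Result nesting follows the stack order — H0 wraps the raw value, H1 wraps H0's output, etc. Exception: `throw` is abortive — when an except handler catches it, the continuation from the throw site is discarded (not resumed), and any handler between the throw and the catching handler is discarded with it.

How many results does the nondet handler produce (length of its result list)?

Step-by-step:
choose[1, 4] @ H2
  branch[0] choose=1:
    put(1) @ H1 ⇒ s:=1
    throw(1) @ H0 caught ⇒ 20
    H1 returns (20, 1)
    H2 returns [(20, 1)]
  branch[1] choose=4:
    put(1) @ H1 ⇒ s:=1
    throw(1) @ H0 caught ⇒ 20
    H1 returns (20, 1)
    H2 returns [(20, 1)]
= [(20, 1), (20, 1)]

Answer: 2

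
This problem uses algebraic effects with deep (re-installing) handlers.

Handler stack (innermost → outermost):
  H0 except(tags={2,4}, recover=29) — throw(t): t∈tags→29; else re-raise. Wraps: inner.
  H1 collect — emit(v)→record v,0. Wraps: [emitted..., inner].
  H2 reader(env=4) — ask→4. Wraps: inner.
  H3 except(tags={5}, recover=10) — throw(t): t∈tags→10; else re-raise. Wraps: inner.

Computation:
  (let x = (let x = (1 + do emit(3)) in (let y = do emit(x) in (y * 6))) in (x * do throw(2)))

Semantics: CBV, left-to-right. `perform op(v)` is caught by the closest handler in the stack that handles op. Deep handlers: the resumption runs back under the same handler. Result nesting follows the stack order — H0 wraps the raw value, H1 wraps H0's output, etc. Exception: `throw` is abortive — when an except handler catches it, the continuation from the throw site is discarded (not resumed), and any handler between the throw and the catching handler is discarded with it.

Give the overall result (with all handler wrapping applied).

Step-by-step:
emit(3) @ H1 ⇒ out+=3
emit(1) @ H1 ⇒ out+=1
throw(2) @ H0 caught ⇒ 29
H1 returns [3, 1, 29]
H2 returns [3, 1, 29]
H3 returns [3, 1, 29]
= [3, 1, 29]

Answer: [3, 1, 29]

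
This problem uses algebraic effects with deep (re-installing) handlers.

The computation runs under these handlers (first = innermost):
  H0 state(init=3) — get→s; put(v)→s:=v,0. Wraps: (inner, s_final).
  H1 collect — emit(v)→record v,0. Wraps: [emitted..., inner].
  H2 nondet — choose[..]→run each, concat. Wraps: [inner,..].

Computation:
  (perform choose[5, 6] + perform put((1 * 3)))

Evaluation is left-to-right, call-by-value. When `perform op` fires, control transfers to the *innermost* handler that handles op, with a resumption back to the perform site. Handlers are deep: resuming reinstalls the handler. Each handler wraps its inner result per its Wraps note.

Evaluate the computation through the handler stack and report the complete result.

Evaluation trace:
choose[5, 6] @ H2
  branch[0] choose=5:
    put(3) @ H0 ⇒ s:=3
    H0 returns (5, 3)
    H1 returns [(5, 3)]
    H2 returns [[(5, 3)]]
  branch[1] choose=6:
    put(3) @ H0 ⇒ s:=3
    H0 returns (6, 3)
    H1 returns [(6, 3)]
    H2 returns [[(6, 3)]]
= [[(5, 3)], [(6, 3)]]

Answer: [[(5, 3)], [(6, 3)]]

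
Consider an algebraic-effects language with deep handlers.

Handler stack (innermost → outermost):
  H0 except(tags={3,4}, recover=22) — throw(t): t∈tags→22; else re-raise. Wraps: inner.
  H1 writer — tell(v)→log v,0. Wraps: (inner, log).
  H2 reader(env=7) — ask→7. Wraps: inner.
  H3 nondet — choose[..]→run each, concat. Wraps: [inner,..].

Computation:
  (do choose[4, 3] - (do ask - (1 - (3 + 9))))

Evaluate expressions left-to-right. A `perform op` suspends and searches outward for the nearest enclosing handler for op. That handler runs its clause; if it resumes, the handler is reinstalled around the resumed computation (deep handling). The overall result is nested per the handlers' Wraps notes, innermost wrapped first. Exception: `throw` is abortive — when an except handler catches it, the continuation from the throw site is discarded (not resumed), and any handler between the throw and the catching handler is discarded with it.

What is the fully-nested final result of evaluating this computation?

Answer: [(-14, ()), (-15, ())]

Evaluation trace:
choose[4, 3] @ H3
  branch[0] choose=4:
    ask @ H2 ⇒ 7
    H0 returns -14
    H1 returns (-14, ())
    H2 returns (-14, ())
    H3 returns [(-14, ())]
  branch[1] choose=3:
    ask @ H2 ⇒ 7
    H0 returns -15
    H1 returns (-15, ())
    H2 returns (-15, ())
    H3 returns [(-15, ())]
= [(-14, ()), (-15, ())]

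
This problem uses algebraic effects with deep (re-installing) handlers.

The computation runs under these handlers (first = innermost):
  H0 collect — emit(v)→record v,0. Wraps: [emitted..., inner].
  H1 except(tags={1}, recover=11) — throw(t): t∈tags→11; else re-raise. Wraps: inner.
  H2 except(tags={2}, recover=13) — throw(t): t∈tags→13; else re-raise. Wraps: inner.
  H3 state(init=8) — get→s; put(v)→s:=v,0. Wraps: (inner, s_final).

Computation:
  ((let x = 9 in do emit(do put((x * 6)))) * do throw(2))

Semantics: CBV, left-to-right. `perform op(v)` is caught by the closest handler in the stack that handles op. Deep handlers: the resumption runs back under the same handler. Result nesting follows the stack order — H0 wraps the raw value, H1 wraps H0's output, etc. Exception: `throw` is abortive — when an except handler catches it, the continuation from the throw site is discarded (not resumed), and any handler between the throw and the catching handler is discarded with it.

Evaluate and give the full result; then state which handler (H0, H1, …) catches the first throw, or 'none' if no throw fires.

Evaluation trace:
put(54) @ H3 ⇒ s:=54
emit(0) @ H0 ⇒ out+=0
throw(2) @ H1 re-raised
throw(2) @ H2 caught ⇒ 13
H3 returns (13, 54)
= (13, 54)

Answer: (13, 54) ; first throw caught by: H2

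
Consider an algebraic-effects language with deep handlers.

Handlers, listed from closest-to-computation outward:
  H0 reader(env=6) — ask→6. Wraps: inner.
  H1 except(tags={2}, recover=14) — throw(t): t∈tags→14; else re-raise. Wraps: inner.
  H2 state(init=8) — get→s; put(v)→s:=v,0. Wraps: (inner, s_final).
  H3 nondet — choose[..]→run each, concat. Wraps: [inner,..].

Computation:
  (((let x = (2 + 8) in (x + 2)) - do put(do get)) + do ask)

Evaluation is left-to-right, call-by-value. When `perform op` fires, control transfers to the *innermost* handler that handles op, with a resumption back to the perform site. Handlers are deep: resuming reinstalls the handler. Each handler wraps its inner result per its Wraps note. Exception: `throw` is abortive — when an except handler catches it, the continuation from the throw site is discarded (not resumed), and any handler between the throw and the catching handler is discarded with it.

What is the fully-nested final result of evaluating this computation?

Working:
get @ H2 ⇒ 8
put(8) @ H2 ⇒ s:=8
ask @ H0 ⇒ 6
H0 returns 18
H1 returns 18
H2 returns (18, 8)
H3 returns [(18, 8)]
= [(18, 8)]

Answer: [(18, 8)]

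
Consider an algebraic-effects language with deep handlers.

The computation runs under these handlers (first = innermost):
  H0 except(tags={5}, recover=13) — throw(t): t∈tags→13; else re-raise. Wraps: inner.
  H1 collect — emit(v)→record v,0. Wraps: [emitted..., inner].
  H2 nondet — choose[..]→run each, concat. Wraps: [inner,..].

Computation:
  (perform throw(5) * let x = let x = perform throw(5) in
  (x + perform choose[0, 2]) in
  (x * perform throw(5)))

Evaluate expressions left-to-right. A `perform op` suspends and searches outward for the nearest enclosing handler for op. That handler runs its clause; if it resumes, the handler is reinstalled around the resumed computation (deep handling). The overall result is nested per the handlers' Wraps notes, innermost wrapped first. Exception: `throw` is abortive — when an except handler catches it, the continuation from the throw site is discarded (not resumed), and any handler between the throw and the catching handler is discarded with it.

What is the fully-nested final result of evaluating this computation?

Answer: [[13]]

Step-by-step:
throw(5) @ H0 caught ⇒ 13
H1 returns [13]
H2 returns [[13]]
= [[13]]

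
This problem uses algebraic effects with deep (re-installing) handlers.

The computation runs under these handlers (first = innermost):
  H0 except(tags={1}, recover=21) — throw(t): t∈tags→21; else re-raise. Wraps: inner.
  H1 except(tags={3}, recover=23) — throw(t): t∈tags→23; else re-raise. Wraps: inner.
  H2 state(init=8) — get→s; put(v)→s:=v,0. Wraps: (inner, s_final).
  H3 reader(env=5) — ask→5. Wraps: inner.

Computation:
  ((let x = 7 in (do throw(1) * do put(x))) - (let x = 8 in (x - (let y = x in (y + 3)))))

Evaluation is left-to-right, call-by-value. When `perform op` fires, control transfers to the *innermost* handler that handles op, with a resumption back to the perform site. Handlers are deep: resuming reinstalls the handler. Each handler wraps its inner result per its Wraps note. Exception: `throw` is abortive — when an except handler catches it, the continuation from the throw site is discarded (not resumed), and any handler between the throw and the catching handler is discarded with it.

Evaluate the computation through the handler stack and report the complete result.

Working:
throw(1) @ H0 caught ⇒ 21
H1 returns 21
H2 returns (21, 8)
H3 returns (21, 8)
= (21, 8)

Answer: (21, 8)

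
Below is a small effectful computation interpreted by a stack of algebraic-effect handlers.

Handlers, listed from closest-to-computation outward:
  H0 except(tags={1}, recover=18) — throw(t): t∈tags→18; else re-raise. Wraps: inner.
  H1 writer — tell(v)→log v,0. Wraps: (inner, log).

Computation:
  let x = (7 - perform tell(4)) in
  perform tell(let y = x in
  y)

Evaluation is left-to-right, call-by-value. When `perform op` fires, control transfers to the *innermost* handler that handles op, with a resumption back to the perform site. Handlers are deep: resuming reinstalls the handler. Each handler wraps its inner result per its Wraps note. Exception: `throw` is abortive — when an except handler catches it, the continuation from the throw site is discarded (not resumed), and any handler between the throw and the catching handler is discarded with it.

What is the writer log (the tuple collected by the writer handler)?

Step-by-step:
tell(4) @ H1 ⇒ log+=4
tell(7) @ H1 ⇒ log+=7
H0 returns 0
H1 returns (0, (4, 7))
= (0, (4, 7))

Answer: (4, 7)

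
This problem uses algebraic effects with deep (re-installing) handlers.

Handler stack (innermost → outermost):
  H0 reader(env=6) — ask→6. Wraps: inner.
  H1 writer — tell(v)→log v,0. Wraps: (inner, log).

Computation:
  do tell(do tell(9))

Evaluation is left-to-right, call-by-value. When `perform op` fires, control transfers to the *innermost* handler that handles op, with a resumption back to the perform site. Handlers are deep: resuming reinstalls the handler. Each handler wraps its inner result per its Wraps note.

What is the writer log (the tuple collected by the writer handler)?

Working:
tell(9) @ H1 ⇒ log+=9
tell(0) @ H1 ⇒ log+=0
H0 returns 0
H1 returns (0, (9, 0))
= (0, (9, 0))

Answer: (9, 0)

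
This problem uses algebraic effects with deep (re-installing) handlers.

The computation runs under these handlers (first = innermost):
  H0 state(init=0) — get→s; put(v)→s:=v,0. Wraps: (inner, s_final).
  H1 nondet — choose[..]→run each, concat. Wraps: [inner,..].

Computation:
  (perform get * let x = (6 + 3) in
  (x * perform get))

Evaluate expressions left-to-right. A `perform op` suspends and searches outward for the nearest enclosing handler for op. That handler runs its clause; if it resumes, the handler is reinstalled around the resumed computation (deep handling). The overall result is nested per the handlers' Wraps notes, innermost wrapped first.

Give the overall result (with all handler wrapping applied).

Evaluation trace:
get @ H0 ⇒ 0
get @ H0 ⇒ 0
H0 returns (0, 0)
H1 returns [(0, 0)]
= [(0, 0)]

Answer: [(0, 0)]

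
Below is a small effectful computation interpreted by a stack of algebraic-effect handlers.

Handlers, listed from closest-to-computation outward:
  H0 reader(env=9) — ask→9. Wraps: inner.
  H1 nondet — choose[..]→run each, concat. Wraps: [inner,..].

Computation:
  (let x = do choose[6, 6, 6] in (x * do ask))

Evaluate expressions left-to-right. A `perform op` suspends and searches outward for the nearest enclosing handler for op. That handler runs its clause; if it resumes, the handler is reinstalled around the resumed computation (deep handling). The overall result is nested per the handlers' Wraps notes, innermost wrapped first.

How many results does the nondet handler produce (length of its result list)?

Working:
choose[6, 6, 6] @ H1
  branch[0] choose=6:
    ask @ H0 ⇒ 9
    H0 returns 54
    H1 returns [54]
  branch[1] choose=6:
    ask @ H0 ⇒ 9
    H0 returns 54
    H1 returns [54]
  branch[2] choose=6:
    ask @ H0 ⇒ 9
    H0 returns 54
    H1 returns [54]
= [54, 54, 54]

Answer: 3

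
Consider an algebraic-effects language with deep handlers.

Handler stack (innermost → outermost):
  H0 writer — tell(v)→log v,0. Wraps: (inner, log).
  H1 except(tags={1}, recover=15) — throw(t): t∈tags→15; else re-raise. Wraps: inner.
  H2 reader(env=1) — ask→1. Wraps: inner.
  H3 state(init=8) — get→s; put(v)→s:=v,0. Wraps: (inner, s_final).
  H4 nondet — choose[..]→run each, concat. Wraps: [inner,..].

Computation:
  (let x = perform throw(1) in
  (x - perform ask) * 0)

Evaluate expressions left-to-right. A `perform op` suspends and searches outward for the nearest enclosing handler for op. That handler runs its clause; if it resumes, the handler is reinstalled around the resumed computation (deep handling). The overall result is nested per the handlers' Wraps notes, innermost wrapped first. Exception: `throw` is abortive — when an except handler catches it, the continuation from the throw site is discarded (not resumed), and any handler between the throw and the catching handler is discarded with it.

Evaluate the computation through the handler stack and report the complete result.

Step-by-step:
throw(1) @ H1 caught ⇒ 15
H2 returns 15
H3 returns (15, 8)
H4 returns [(15, 8)]
= [(15, 8)]

Answer: [(15, 8)]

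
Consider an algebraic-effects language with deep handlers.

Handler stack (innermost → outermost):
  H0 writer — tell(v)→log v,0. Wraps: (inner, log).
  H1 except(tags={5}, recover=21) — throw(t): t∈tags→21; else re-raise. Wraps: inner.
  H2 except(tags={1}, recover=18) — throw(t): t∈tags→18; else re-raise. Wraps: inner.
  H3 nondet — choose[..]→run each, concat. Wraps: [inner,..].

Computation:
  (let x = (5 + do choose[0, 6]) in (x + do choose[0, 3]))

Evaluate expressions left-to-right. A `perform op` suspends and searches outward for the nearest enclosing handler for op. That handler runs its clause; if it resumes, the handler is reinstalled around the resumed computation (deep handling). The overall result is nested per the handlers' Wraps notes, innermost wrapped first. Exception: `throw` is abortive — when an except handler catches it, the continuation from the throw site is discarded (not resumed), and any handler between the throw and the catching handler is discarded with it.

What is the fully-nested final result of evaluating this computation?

Evaluation trace:
choose[0, 6] @ H3
  branch[0] choose=0:
    choose[0, 3] @ H3
      branch[0] choose=0:
        H0 returns (5, ())
        H1 returns (5, ())
        H2 returns (5, ())
        H3 returns [(5, ())]
      branch[1] choose=3:
        H0 returns (8, ())
        H1 returns (8, ())
        H2 returns (8, ())
        H3 returns [(8, ())]
  branch[1] choose=6:
    choose[0, 3] @ H3
      branch[0] choose=0:
        H0 returns (11, ())
        H1 returns (11, ())
        H2 returns (11, ())
        H3 returns [(11, ())]
      branch[1] choose=3:
        H0 returns (14, ())
        H1 returns (14, ())
        H2 returns (14, ())
        H3 returns [(14, ())]
= [(5, ()), (8, ()), (11, ()), (14, ())]

Answer: [(5, ()), (8, ()), (11, ()), (14, ())]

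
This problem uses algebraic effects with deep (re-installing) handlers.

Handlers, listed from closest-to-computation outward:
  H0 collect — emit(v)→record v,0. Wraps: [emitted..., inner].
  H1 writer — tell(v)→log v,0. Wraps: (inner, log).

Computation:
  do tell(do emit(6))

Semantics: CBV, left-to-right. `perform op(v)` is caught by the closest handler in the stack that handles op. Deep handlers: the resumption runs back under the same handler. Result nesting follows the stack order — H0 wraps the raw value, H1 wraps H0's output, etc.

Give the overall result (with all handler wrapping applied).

Evaluation trace:
emit(6) @ H0 ⇒ out+=6
tell(0) @ H1 ⇒ log+=0
H0 returns [6, 0]
H1 returns ([6, 0], (0))
= ([6, 0], (0))

Answer: ([6, 0], (0))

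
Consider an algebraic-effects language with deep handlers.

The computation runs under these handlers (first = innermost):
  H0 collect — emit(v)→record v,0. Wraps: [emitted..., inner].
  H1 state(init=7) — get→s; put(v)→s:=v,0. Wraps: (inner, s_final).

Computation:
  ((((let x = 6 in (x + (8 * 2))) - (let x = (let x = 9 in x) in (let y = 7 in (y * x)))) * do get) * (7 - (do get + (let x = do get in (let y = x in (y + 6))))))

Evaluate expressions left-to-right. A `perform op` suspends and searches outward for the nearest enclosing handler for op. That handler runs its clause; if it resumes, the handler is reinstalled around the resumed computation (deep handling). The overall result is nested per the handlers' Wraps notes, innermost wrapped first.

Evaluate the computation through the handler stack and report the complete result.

Answer: ([3731], 7)

Step-by-step:
get @ H1 ⇒ 7
get @ H1 ⇒ 7
get @ H1 ⇒ 7
H0 returns [3731]
H1 returns ([3731], 7)
= ([3731], 7)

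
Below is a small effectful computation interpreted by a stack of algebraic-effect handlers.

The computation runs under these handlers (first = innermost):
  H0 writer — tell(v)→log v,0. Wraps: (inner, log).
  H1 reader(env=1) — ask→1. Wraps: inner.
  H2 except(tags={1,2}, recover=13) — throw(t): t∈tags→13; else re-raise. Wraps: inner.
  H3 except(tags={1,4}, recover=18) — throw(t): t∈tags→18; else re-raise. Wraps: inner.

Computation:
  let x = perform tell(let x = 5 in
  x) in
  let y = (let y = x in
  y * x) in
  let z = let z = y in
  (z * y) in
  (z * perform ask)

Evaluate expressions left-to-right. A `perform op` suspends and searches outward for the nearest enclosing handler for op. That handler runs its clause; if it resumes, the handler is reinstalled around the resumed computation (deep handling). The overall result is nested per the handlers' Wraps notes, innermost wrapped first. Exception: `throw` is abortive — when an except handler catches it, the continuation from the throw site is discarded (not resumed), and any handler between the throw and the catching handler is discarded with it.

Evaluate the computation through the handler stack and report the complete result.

Answer: (0, (5))

Evaluation trace:
tell(5) @ H0 ⇒ log+=5
ask @ H1 ⇒ 1
H0 returns (0, (5))
H1 returns (0, (5))
H2 returns (0, (5))
H3 returns (0, (5))
= (0, (5))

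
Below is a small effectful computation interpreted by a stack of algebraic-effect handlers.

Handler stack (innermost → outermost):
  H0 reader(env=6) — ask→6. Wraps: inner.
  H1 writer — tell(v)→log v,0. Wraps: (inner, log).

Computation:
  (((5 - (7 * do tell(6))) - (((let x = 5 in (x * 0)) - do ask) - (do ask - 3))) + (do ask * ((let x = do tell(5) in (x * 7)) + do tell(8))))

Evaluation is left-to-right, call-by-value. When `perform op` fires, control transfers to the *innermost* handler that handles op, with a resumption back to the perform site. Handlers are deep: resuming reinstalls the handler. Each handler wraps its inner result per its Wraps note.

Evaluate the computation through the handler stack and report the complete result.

Answer: (14, (6, 5, 8))

Working:
tell(6) @ H1 ⇒ log+=6
ask @ H0 ⇒ 6
ask @ H0 ⇒ 6
ask @ H0 ⇒ 6
tell(5) @ H1 ⇒ log+=5
tell(8) @ H1 ⇒ log+=8
H0 returns 14
H1 returns (14, (6, 5, 8))
= (14, (6, 5, 8))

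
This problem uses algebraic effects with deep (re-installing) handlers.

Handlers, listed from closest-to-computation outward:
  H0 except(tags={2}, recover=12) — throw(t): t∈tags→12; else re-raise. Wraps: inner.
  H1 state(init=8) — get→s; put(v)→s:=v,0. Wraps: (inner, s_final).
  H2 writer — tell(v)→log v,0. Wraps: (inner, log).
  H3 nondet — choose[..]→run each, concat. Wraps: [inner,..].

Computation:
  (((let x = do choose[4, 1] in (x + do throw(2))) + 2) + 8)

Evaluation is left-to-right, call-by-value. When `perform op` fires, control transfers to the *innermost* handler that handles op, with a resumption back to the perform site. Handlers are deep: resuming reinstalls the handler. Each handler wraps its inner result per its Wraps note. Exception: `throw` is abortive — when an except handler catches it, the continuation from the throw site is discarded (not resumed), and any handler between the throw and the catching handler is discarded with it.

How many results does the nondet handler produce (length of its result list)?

Evaluation trace:
choose[4, 1] @ H3
  branch[0] choose=4:
    throw(2) @ H0 caught ⇒ 12
    H1 returns (12, 8)
    H2 returns ((12, 8), ())
    H3 returns [((12, 8), ())]
  branch[1] choose=1:
    throw(2) @ H0 caught ⇒ 12
    H1 returns (12, 8)
    H2 returns ((12, 8), ())
    H3 returns [((12, 8), ())]
= [((12, 8), ()), ((12, 8), ())]

Answer: 2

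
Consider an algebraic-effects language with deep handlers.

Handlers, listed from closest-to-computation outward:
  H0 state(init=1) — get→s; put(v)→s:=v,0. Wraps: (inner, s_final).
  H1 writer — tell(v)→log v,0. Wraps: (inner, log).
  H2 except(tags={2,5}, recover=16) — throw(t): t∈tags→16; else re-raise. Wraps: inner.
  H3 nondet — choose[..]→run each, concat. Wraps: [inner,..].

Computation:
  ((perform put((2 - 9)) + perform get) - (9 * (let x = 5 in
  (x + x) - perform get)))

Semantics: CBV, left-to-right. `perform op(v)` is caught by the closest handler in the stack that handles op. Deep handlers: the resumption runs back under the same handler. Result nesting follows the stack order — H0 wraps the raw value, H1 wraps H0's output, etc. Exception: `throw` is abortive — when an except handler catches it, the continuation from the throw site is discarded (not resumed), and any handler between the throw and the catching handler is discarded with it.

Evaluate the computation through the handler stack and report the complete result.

Answer: [((-160, -7), ())]

Evaluation trace:
put(-7) @ H0 ⇒ s:=-7
get @ H0 ⇒ -7
get @ H0 ⇒ -7
H0 returns (-160, -7)
H1 returns ((-160, -7), ())
H2 returns ((-160, -7), ())
H3 returns [((-160, -7), ())]
= [((-160, -7), ())]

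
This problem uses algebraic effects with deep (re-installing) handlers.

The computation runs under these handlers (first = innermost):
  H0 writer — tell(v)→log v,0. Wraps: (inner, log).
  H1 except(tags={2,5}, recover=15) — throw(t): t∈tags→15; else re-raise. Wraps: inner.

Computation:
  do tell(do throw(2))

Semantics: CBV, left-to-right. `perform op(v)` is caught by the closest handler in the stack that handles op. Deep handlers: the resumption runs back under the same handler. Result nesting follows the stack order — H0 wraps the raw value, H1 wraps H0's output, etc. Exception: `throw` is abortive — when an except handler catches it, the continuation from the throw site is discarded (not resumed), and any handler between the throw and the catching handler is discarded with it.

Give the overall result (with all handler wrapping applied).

Evaluation trace:
throw(2) @ H1 caught ⇒ 15
= 15

Answer: 15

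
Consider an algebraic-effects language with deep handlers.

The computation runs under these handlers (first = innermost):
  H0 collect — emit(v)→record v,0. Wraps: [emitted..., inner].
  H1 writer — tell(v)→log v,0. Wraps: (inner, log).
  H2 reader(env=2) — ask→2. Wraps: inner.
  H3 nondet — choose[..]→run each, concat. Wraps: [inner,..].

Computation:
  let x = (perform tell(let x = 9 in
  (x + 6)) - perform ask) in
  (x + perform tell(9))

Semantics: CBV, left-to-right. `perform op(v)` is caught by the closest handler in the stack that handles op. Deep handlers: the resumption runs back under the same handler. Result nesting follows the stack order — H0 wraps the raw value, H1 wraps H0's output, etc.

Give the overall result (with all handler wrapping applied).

Working:
tell(15) @ H1 ⇒ log+=15
ask @ H2 ⇒ 2
tell(9) @ H1 ⇒ log+=9
H0 returns [-2]
H1 returns ([-2], (15, 9))
H2 returns ([-2], (15, 9))
H3 returns [([-2], (15, 9))]
= [([-2], (15, 9))]

Answer: [([-2], (15, 9))]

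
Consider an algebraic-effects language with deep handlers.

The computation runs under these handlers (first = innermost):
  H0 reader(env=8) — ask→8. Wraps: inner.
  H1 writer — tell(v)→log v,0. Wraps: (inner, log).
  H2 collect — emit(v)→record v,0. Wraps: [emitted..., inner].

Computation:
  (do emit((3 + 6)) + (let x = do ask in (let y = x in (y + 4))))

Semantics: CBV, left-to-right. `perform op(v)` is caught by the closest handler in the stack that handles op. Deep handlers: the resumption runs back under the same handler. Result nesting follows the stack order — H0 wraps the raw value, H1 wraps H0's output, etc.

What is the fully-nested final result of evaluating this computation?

Answer: [9, (12, ())]

Working:
emit(9) @ H2 ⇒ out+=9
ask @ H0 ⇒ 8
H0 returns 12
H1 returns (12, ())
H2 returns [9, (12, ())]
= [9, (12, ())]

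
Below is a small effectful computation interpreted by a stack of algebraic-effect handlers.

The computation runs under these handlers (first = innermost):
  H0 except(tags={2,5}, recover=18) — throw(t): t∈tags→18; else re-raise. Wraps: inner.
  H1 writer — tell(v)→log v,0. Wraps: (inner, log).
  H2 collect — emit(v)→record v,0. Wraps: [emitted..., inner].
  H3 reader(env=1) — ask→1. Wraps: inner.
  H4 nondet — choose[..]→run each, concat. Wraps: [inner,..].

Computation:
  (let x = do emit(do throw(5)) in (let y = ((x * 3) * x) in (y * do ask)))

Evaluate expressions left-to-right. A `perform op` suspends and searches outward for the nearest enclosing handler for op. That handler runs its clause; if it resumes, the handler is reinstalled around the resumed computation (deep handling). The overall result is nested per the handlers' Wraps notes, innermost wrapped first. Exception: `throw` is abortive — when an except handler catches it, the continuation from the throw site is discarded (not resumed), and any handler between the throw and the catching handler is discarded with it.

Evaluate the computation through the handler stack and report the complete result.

Evaluation trace:
throw(5) @ H0 caught ⇒ 18
H1 returns (18, ())
H2 returns [(18, ())]
H3 returns [(18, ())]
H4 returns [[(18, ())]]
= [[(18, ())]]

Answer: [[(18, ())]]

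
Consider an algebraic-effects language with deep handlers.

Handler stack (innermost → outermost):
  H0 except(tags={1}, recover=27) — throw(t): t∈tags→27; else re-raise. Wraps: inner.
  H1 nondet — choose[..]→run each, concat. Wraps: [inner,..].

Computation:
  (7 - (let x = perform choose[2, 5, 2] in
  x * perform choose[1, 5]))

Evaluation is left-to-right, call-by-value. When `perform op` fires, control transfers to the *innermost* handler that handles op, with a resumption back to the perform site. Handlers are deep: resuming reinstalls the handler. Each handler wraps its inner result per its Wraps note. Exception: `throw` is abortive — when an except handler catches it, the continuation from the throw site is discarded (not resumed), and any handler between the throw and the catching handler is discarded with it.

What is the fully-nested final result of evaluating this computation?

Answer: [5, -3, 2, -18, 5, -3]

Step-by-step:
choose[2, 5, 2] @ H1
  branch[0] choose=2:
    choose[1, 5] @ H1
      branch[0] choose=1:
        H0 returns 5
        H1 returns [5]
      branch[1] choose=5:
        H0 returns -3
        H1 returns [-3]
  branch[1] choose=5:
    choose[1, 5] @ H1
      branch[0] choose=1:
        H0 returns 2
        H1 returns [2]
      branch[1] choose=5:
        H0 returns -18
        H1 returns [-18]
  branch[2] choose=2:
    choose[1, 5] @ H1
      branch[0] choose=1:
        H0 returns 5
        H1 returns [5]
      branch[1] choose=5:
        H0 returns -3
        H1 returns [-3]
= [5, -3, 2, -18, 5, -3]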